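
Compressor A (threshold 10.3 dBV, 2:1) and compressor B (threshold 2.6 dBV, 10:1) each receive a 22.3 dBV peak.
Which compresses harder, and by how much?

A: GR = 12 − 12/2 = 6 dB.
B: GR = 19.7 − 19.7/10 = 17.73 dB.
Difference: 11.73 dB in favour of B.

B, by 11.73 dB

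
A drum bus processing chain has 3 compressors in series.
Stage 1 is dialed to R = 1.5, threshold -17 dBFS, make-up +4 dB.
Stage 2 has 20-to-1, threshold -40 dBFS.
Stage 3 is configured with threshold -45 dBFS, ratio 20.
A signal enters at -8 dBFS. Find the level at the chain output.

Stage 1: -8 dBFS is 9 dB over -17 dBFS; at 1.5:1 that becomes 6 dB over, giving -11 dBFS; +4 dB make-up → -7 dBFS.
Stage 2: overshoot 33 dB → 33/20 = 1.65 dB → -38.35 dBFS.
Stage 3: 6.65 dB above -45 dBFS, reduced 20:1 to 0.3325 dB above → -44.6675 dBFS.

-44.6675 dBFS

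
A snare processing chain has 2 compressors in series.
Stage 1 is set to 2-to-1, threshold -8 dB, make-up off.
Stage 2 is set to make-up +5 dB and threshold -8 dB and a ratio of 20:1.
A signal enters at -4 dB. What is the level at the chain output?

-2.9 dB

Stage 1: -4 dB is 4 dB over -8 dB; at 2:1 that becomes 2 dB over, giving -6 dB.
Stage 2: 2 dB above -8 dB, reduced 20:1 to 0.1 dB above → -7.9 dB; +5 dB make-up → -2.9 dB.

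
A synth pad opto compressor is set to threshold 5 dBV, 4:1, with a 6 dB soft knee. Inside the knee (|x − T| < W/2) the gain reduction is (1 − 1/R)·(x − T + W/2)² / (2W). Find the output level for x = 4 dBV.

3.75 dBV

x − T + W/2 = 4 − 5 + 3 = 2.
GR = (1 − 1/4) × 2² / 12 = 0.75 × 4 / 12 = 0.25 dB.
Output = 4 − 0.25 = 3.75 dBV.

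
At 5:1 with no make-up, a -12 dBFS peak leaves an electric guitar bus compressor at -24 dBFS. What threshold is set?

-27 dBFS

Let T be the threshold. Output overshoot = (input overshoot)/R, so -24 − T = (-12 − T)/5.
5·(-24 − T) = -12 − T → 4·T = -120 − (-12) = -108.
T = -108/4 = -27 dBFS.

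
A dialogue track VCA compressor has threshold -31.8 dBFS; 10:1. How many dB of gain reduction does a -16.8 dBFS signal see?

The signal is 15 dB above threshold.
After 10:1 compression the overshoot becomes 15/10 = 1.5 dB.
Gain reduction = 15 − 1.5 = 13.5 dB.

13.5 dB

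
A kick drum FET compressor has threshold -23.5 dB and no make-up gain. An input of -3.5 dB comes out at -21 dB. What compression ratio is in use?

Input overshoot = -3.5 − (-23.5) = 20 dB; output overshoot = -21 − (-23.5) = 2.5 dB.
Ratio = 20 / 2.5 = 8.

8:1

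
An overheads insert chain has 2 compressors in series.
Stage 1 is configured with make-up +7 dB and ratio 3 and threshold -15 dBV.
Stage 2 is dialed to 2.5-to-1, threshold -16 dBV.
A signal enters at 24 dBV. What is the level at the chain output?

-7.6 dBV

Stage 1: 39 dB above -15 dBV, reduced 3:1 to 13 dB above → -2 dBV; +7 dB make-up → 5 dBV.
Stage 2: 5 dBV is 21 dB over -16 dBV; at 2.5:1 that becomes 8.4 dB over, giving -7.6 dBV.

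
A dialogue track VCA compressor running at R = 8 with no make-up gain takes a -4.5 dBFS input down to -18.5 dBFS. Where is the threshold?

Input is 16 dB above T (since output overshoot × R = input overshoot: (-18.5 − T)·8 = -4.5 − T gives T = -20.5 dBFS).
Check: -20.5 + (-4.5 − (-20.5))/8 = -20.5 + 2 = -18.5 dBFS. ✓

-20.5 dBFS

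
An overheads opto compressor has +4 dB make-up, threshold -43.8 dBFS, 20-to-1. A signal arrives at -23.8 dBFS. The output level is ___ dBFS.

Overshoot: -23.8 − (-43.8) = 20 dB.
20:1 compression reduces that to 20/20 = 1 dB over.
That puts the output at -42.8 dBFS; make-up adds 4 dB, giving -38.8 dBFS.

-38.8 dBFS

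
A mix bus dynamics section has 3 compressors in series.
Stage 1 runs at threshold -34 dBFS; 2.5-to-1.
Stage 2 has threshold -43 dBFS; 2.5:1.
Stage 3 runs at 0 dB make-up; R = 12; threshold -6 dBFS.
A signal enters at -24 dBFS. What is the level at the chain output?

-37.8 dBFS

Stage 1: 10 dB above -34 dBFS, reduced 2.5:1 to 4 dB above → -30 dBFS.
Stage 2: overshoot 13 dB → 13/2.5 = 5.2 dB → -37.8 dBFS.
Stage 3: -37.8 dBFS ≤ -6 dBFS, so stage 3 doesn't engage; output -37.8 dBFS.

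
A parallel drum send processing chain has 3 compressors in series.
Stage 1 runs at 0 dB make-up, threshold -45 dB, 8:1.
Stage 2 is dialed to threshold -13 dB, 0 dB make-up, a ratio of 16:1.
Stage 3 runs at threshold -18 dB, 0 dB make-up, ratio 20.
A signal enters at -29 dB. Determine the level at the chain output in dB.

Stage 1: overshoot 16 dB → 16/8 = 2 dB → -43 dB.
Stage 2: -43 dB is at or below the -13 dB threshold — no compression; output -43 dB.
Stage 3: -43 dB ≤ -18 dB, so stage 3 doesn't engage; output -43 dB.

-43 dB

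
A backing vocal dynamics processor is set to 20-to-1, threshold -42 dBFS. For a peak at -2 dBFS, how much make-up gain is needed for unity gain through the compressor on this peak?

Without make-up, output = threshold + overshoot/20 = -42 + 2 = -40 dBFS.
Gap to target: 38 dB.

38 dB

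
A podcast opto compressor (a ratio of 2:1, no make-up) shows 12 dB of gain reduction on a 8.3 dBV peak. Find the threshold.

Let T be the threshold. Output overshoot = (input overshoot)/R, so -3.7 − T = (8.3 − T)/2.
2·(-3.7 − T) = 8.3 − T → 1·T = -7.4 − 8.3 = -15.7.
T = -15.7/1 = -15.7 dBV.

-15.7 dBV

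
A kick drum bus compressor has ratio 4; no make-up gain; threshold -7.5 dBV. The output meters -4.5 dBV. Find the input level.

4.5 dBV

The compressed level sits -4.5 − (-7.5) = 3 dB over threshold.
Undo the ratio: input overshoot = 3 × 4 = 12 dB, giving input = 4.5 dBV.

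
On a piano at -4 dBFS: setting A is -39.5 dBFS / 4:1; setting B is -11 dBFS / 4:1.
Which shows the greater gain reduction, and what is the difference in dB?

A, by 21.375 dB

A: GR = 35.5 − 35.5/4 = 26.625 dB.
B: GR = 7 − 7/4 = 5.25 dB.
Difference: 21.375 dB in favour of A.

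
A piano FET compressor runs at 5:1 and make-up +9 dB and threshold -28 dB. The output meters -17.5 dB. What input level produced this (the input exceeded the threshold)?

-20.5 dB

Remove make-up: -17.5 − 9 = -26.5 dB.
The compressed level sits -26.5 − (-28) = 1.5 dB over threshold.
Undo the ratio: input overshoot = 1.5 × 5 = 7.5 dB, giving input = -20.5 dB.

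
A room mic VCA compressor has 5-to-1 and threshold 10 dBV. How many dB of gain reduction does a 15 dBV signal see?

15 dBV exceeds the threshold by 5 dB.
A 5:1 ratio leaves 1 dB of that excess.
Gain reduction = 5 − 1 = 4 dB.

4 dB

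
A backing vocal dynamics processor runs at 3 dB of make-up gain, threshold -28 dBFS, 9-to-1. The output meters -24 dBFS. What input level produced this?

Before make-up, the level was -24 − 3 = -27 dBFS.
The compressed level sits -27 − (-28) = 1 dB over threshold.
Input overshoot = R × output overshoot = 9 dB → input = -28 + 9 = -19 dBFS.

-19 dBFS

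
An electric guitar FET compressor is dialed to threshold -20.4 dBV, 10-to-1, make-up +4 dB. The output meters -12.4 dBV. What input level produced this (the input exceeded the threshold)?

Before make-up, the level was -12.4 − 4 = -16.4 dBV.
The compressed level sits -16.4 − (-20.4) = 4 dB over threshold.
Undo the ratio: input overshoot = 4 × 10 = 40 dB, giving input = 19.6 dBV.

19.6 dBV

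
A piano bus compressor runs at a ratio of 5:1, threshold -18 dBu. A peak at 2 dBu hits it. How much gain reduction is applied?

Overshoot = 2 − (-18) = 20 dB.
After 5:1 compression the overshoot becomes 20/5 = 4 dB.
So the signal is attenuated by 20 − 4 = 16 dB.

16 dB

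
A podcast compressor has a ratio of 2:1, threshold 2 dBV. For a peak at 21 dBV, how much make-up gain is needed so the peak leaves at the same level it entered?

9.5 dB

The peak compresses to 2 + 19/2 = 11.5 dBV.
To reach 21 dBV requires 21 − 11.5 = 9.5 dB of make-up.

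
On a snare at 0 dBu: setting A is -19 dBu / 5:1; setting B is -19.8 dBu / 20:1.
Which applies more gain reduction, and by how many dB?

B, by 3.61 dB

A: GR = 19 − 19/5 = 15.2 dB.
B: GR = 19.8 − 19.8/20 = 18.81 dB.
B applies 3.61 dB more gain reduction.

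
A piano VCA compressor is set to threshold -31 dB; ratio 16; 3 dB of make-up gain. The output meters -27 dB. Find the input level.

-15 dB

Stripping the +3 dB make-up gives -30 dB at the gain stage.
Post-compression overshoot = -30 − (-31) = 1 dB.
Undo the ratio: input overshoot = 1 × 16 = 16 dB, giving input = -15 dB.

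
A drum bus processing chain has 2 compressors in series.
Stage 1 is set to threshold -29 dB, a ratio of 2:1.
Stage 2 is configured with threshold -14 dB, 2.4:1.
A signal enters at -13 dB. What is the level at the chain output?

Stage 1: overshoot 16 dB → 16/2 = 8 dB → -21 dB.
Stage 2: -21 dB is at or below the -14 dB threshold — no compression; output -21 dB.

-21 dB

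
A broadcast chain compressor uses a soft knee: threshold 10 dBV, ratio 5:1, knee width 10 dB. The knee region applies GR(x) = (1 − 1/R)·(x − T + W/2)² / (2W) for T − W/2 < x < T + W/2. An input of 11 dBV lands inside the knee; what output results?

x − T + W/2 = 11 − 10 + 5 = 6.
GR = (1 − 1/5) × 6² / 20 = 0.8 × 36 / 20 = 1.44 dB.
Output = 11 − 1.44 = 9.56 dBV.

9.56 dBV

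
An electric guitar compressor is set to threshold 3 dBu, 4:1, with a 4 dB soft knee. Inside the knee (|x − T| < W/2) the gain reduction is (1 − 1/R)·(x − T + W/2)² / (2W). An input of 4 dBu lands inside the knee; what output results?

3.15625 dBu

x − T + W/2 = 4 − 3 + 2 = 3.
GR = (1 − 1/4) × 3² / 8 = 0.75 × 9 / 8 = 0.84375 dB.
Output = 4 − 0.84375 = 3.15625 dBu.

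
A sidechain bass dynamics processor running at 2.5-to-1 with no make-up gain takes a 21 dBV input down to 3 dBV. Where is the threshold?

-9 dBV

Let T be the threshold. Output overshoot = (input overshoot)/R, so 3 − T = (21 − T)/2.5.
2.5·(3 − T) = 21 − T → 1.5·T = 7.5 − 21 = -13.5.
T = -13.5/1.5 = -9 dBV.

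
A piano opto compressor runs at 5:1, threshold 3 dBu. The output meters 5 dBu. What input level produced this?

13 dBu

Post-compression overshoot = 5 − 3 = 2 dB.
Before 5:1 compression the overshoot was 2 × 5 = 10 dB, so input = 3 + 10 = 13 dBu.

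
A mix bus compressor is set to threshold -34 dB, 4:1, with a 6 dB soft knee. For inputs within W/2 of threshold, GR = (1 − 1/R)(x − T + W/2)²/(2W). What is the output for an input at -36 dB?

-36.0625 dB

x − T + W/2 = -36 − (-34) + 3 = 1.
GR = (1 − 1/4) × 1² / 12 = 0.75 × 1 / 12 = 0.0625 dB.
Output = -36 − 0.0625 = -36.0625 dB.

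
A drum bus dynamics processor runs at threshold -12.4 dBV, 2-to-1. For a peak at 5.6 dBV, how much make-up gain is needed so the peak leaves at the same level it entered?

9 dB

The peak compresses to -12.4 + 18/2 = -3.4 dBV.
To reach 5.6 dBV requires 5.6 − (-3.4) = 9 dB of make-up.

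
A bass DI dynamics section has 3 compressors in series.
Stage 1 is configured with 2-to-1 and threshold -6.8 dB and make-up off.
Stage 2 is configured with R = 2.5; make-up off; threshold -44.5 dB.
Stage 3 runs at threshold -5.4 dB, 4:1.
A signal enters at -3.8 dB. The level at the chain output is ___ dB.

Stage 1: 3 dB above -6.8 dB, reduced 2:1 to 1.5 dB above → -5.3 dB.
Stage 2: 39.2 dB above -44.5 dB, reduced 2.5:1 to 15.68 dB above → -28.82 dB.
Stage 3: below threshold (-28.82 ≤ -5.4); passes unchanged; output -28.82 dB.

-28.82 dB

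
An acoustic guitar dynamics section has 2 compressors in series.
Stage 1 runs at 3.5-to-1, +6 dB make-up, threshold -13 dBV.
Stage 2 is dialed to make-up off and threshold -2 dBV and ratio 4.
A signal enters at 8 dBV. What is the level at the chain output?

-1.75 dBV

Stage 1: 8 dBV is 21 dB over -13 dBV; at 3.5:1 that becomes 6 dB over, giving -7 dBV; +6 dB make-up → -1 dBV.
Stage 2: overshoot 1 dB → 1/4 = 0.25 dB → -1.75 dBV.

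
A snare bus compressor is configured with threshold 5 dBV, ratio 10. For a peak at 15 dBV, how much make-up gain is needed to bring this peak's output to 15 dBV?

9 dB

Without make-up, output = threshold + overshoot/10 = 5 + 1 = 6 dBV.
Gap to target: 9 dB.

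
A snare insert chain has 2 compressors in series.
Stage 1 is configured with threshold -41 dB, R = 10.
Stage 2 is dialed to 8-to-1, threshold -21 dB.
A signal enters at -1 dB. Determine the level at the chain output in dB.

-37 dB

Stage 1: 40 dB above -41 dB, reduced 10:1 to 4 dB above → -37 dB.
Stage 2: below threshold (-37 ≤ -21); passes unchanged; output -37 dB.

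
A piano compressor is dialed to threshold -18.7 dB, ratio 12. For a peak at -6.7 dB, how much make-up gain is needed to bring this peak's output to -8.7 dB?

Overshoot 12 dB → 12/12 = 1 dB after compression, so the compressed level is -18.7 + 1 = -17.7 dB.
Make-up = target − compressed = -8.7 − (-17.7) = 9 dB.

9 dB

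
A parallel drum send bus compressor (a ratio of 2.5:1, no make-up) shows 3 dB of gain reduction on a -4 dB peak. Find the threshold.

Gain reduction = -4 − (-7) = 3 dB; output overshoot = GR / (R − 1) = 3 / 1.5 = 2 dB.
Threshold = output − output overshoot = -7 − 2 = -9 dB.

-9 dB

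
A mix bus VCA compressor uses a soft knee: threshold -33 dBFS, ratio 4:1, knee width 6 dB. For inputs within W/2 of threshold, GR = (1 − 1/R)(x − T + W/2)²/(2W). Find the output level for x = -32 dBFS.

-33 dBFS

x − T + W/2 = -32 − (-33) + 3 = 4.
GR = (1 − 1/4) × 4² / 12 = 0.75 × 16 / 12 = 1 dB.
Output = -32 − 1 = -33 dBFS.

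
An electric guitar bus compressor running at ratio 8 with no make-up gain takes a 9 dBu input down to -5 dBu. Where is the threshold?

Let T be the threshold. Output overshoot = (input overshoot)/R, so -5 − T = (9 − T)/8.
8·(-5 − T) = 9 − T → 7·T = -40 − 9 = -49.
T = -49/7 = -7 dBu.

-7 dBu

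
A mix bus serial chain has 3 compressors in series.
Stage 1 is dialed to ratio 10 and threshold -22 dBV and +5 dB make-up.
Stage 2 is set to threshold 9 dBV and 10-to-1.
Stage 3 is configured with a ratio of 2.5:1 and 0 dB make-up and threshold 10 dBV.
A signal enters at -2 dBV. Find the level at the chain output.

-15 dBV

Stage 1: 20 dB above -22 dBV, reduced 10:1 to 2 dB above → -20 dBV; +5 dB make-up → -15 dBV.
Stage 2: below threshold (-15 ≤ 9); passes unchanged; output -15 dBV.
Stage 3: below threshold (-15 ≤ 10); passes unchanged; output -15 dBV.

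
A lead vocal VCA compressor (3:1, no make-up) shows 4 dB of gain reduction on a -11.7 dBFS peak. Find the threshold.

-17.7 dBFS

Let T be the threshold. Output overshoot = (input overshoot)/R, so -15.7 − T = (-11.7 − T)/3.
3·(-15.7 − T) = -11.7 − T → 2·T = -47.1 − (-11.7) = -35.4.
T = -35.4/2 = -17.7 dBFS.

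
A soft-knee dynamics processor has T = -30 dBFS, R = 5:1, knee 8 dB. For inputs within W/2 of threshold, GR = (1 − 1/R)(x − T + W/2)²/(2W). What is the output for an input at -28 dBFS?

-29.8 dBFS

x − T + W/2 = -28 − (-30) + 4 = 6.
GR = (1 − 1/5) × 6² / 16 = 0.8 × 36 / 16 = 1.8 dB.
Output = -28 − 1.8 = -29.8 dBFS.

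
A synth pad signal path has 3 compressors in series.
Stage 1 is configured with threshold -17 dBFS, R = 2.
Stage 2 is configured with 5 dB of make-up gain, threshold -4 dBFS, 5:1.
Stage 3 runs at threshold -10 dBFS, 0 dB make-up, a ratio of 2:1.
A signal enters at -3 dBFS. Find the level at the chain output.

Stage 1: overshoot 14 dB → 14/2 = 7 dB → -10 dBFS.
Stage 2: -10 dBFS ≤ -4 dBFS, so stage 2 doesn't engage; make-up brings it to -5 dBFS.
Stage 3: overshoot 5 dB → 5/2 = 2.5 dB → -7.5 dBFS.

-7.5 dBFS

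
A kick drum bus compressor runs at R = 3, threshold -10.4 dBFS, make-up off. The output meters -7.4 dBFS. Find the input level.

The compressed level sits -7.4 − (-10.4) = 3 dB over threshold.
Input overshoot = R × output overshoot = 9 dB → input = -10.4 + 9 = -1.4 dBFS.

-1.4 dBFS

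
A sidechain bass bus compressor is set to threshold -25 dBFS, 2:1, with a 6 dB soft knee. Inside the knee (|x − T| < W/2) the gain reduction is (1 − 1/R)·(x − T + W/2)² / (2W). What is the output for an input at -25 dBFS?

-25.375 dBFS

x − T + W/2 = -25 − (-25) + 3 = 3.
GR = (1 − 1/2) × 3² / 12 = 0.5 × 9 / 12 = 0.375 dB.
Output = -25 − 0.375 = -25.375 dBFS.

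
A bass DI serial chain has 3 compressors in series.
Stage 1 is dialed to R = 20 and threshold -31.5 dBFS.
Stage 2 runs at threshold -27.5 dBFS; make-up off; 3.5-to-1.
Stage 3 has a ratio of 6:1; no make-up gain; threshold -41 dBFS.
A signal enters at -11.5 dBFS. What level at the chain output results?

-39.25 dBFS

Stage 1: -11.5 dBFS is 20 dB over -31.5 dBFS; at 20:1 that becomes 1 dB over, giving -30.5 dBFS.
Stage 2: -30.5 dBFS ≤ -27.5 dBFS, so stage 2 doesn't engage; output -30.5 dBFS.
Stage 3: -30.5 dBFS is 10.5 dB over -41 dBFS; at 6:1 that becomes 1.75 dB over, giving -39.25 dBFS.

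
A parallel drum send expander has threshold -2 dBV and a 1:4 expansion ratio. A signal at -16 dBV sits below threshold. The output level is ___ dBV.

-58 dBV

The input is 14 dB below the -2 dBV threshold.
A 1:4 expander multiplies undershoot by 4: 14 × 4 = 56 dB below threshold.
Output = -2 − 56 = -58 dBV.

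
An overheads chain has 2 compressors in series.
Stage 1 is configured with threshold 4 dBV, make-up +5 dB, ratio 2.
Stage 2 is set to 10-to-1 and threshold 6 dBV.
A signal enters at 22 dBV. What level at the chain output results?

Stage 1: overshoot 18 dB → 18/2 = 9 dB → 13 dBV; +5 dB make-up → 18 dBV.
Stage 2: 18 dBV is 12 dB over 6 dBV; at 10:1 that becomes 1.2 dB over, giving 7.2 dBV.

7.2 dBV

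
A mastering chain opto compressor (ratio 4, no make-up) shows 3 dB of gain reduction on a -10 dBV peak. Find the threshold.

-14 dBV

Input is 4 dB above T (since output overshoot × R = input overshoot: (-13 − T)·4 = -10 − T gives T = -14 dBV).
Check: -14 + (-10 − (-14))/4 = -14 + 1 = -13 dBV. ✓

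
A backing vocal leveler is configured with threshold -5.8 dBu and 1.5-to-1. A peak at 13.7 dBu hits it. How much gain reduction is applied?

The signal is 19.5 dB above threshold.
At 1.5:1, output sits 19.5/1.5 = 13 dB above threshold.
So the signal is attenuated by 19.5 − 13 = 6.5 dB.

6.5 dB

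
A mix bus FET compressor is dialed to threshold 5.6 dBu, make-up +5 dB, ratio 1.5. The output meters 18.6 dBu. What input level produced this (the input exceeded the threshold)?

Remove make-up: 18.6 − 5 = 13.6 dBu.
That's 8 dB above the 5.6 dBu threshold.
Undo the ratio: input overshoot = 8 × 1.5 = 12 dB, giving input = 17.6 dBu.

17.6 dBu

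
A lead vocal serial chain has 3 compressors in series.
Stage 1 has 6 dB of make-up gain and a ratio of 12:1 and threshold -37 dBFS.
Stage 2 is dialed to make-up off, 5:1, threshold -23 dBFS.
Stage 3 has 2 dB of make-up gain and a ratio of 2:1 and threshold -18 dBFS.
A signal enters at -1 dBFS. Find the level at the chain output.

Stage 1: -1 dBFS is 36 dB over -37 dBFS; at 12:1 that becomes 3 dB over, giving -34 dBFS; +6 dB make-up → -28 dBFS.
Stage 2: -28 dBFS is at or below the -23 dBFS threshold — no compression; output -28 dBFS.
Stage 3: below threshold (-28 ≤ -18); passes unchanged; make-up brings it to -26 dBFS.

-26 dBFS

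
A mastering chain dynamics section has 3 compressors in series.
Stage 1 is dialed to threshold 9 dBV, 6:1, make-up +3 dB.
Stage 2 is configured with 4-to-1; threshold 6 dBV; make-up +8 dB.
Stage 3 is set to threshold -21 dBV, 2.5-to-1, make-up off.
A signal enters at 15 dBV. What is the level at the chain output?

Stage 1: 15 dBV is 6 dB over 9 dBV; at 6:1 that becomes 1 dB over, giving 10 dBV; +3 dB make-up → 13 dBV.
Stage 2: overshoot 7 dB → 7/4 = 1.75 dB → 7.75 dBV; +8 dB make-up → 15.75 dBV.
Stage 3: 36.75 dB above -21 dBV, reduced 2.5:1 to 14.7 dB above → -6.3 dBV.

-6.3 dBV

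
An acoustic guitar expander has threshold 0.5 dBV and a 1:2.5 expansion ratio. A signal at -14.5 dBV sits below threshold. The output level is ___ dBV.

-37 dBV

Undershoot = 0.5 − (-14.5) = 15 dB.
At 1:2.5, that expands to 37.5 dB under threshold.
Output = 0.5 − 37.5 = -37 dBV.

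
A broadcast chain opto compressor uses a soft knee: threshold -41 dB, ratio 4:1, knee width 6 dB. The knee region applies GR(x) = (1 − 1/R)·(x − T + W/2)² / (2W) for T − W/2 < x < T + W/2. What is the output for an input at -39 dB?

x − T + W/2 = -39 − (-41) + 3 = 5.
GR = (1 − 1/4) × 5² / 12 = 0.75 × 25 / 12 = 1.5625 dB.
Output = -39 − 1.5625 = -40.5625 dB.

-40.5625 dB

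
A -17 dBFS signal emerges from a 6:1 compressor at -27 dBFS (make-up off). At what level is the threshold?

Input is 12 dB above T (since output overshoot × R = input overshoot: (-27 − T)·6 = -17 − T gives T = -29 dBFS).
Check: -29 + (-17 − (-29))/6 = -29 + 2 = -27 dBFS. ✓

-29 dBFS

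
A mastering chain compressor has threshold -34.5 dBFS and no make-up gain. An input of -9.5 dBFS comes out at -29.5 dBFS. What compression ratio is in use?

5:1

Input overshoot = -9.5 − (-34.5) = 25 dB; output overshoot = -29.5 − (-34.5) = 5 dB.
Ratio = 25 / 5 = 5.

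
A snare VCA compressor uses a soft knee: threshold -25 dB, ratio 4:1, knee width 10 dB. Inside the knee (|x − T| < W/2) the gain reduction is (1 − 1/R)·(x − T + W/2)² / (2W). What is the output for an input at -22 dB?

-24.4 dB

x − T + W/2 = -22 − (-25) + 5 = 8.
GR = (1 − 1/4) × 8² / 20 = 0.75 × 64 / 20 = 2.4 dB.
Output = -22 − 2.4 = -24.4 dB.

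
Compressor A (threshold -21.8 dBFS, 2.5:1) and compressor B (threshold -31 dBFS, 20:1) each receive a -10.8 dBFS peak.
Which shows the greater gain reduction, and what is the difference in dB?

B, by 12.59 dB

A: overshoot 11 dB → output overshoot 4.4 dB → GR 6.6 dB.
B: overshoot 20.2 dB → output overshoot 1.01 dB → GR 19.19 dB.
B applies 12.59 dB more gain reduction.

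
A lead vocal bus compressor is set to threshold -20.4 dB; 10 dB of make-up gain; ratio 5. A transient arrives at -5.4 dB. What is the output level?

-7.4 dB

-5.4 dB sits 15 dB over threshold.
5:1 compression reduces that to 15/5 = 3 dB over.
So the level is -20.4 + 3 = -17.4 dB; make-up adds 10 dB, giving -7.4 dB.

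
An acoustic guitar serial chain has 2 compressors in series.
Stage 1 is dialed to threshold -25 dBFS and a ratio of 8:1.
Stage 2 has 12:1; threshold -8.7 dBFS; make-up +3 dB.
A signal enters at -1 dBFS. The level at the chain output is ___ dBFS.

-19 dBFS

Stage 1: -1 dBFS is 24 dB over -25 dBFS; at 8:1 that becomes 3 dB over, giving -22 dBFS.
Stage 2: -22 dBFS is at or below the -8.7 dBFS threshold — no compression; make-up brings it to -19 dBFS.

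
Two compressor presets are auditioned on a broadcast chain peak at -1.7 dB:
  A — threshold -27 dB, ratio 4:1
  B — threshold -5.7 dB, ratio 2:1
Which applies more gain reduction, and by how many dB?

A, by 16.975 dB

A: overshoot 25.3 dB → output overshoot 6.325 dB → GR 18.975 dB.
B: overshoot 4 dB → output overshoot 2 dB → GR 2 dB.
Difference: 16.975 dB in favour of A.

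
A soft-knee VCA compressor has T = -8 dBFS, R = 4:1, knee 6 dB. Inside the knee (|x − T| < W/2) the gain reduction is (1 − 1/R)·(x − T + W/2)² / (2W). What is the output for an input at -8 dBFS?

x − T + W/2 = -8 − (-8) + 3 = 3.
GR = (1 − 1/4) × 3² / 12 = 0.75 × 9 / 12 = 0.5625 dB.
Output = -8 − 0.5625 = -8.5625 dBFS.

-8.5625 dBFS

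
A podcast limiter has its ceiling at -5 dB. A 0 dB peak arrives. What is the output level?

The limiter clamps the peak to its -5 dB ceiling.

-5 dB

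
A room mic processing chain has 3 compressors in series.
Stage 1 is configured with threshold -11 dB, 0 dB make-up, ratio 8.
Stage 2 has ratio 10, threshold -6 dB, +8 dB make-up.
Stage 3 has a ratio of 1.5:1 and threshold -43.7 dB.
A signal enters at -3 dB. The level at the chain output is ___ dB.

Stage 1: 8 dB above -11 dB, reduced 8:1 to 1 dB above → -10 dB.
Stage 2: -10 dB is at or below the -6 dB threshold — no compression; make-up brings it to -2 dB.
Stage 3: 41.7 dB above -43.7 dB, reduced 1.5:1 to 27.8 dB above → -15.9 dB.

-15.9 dB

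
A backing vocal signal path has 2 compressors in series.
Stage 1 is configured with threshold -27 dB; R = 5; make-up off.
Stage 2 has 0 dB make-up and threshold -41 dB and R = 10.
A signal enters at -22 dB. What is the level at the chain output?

-39.5 dB

Stage 1: 5 dB above -27 dB, reduced 5:1 to 1 dB above → -26 dB.
Stage 2: -26 dB is 15 dB over -41 dB; at 10:1 that becomes 1.5 dB over, giving -39.5 dB.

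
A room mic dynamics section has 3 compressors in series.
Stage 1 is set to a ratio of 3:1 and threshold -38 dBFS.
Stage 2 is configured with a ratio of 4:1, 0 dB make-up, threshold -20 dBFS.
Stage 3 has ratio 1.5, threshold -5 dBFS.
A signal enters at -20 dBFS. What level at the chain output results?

Stage 1: overshoot 18 dB → 18/3 = 6 dB → -32 dBFS.
Stage 2: -32 dBFS ≤ -20 dBFS, so stage 2 doesn't engage; output -32 dBFS.
Stage 3: below threshold (-32 ≤ -5); passes unchanged; output -32 dBFS.

-32 dBFS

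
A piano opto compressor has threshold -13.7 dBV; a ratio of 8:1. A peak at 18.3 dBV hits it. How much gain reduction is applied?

18.3 dBV exceeds the threshold by 32 dB.
A 8:1 ratio leaves 4 dB of that excess.
GR = overshoot in − overshoot out = 32 − 4 = 28 dB.

28 dB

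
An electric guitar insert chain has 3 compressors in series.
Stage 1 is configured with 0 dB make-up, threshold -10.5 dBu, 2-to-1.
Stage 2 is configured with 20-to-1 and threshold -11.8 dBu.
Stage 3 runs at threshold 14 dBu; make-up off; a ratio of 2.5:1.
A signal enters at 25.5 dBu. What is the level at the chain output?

Stage 1: 25.5 dBu is 36 dB over -10.5 dBu; at 2:1 that becomes 18 dB over, giving 7.5 dBu.
Stage 2: overshoot 19.3 dB → 19.3/20 = 0.965 dB → -10.835 dBu.
Stage 3: -10.835 dBu ≤ 14 dBu, so stage 3 doesn't engage; output -10.835 dBu.

-10.835 dBu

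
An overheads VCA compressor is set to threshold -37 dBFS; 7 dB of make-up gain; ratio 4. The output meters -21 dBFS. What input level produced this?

-1 dBFS

Stripping the +7 dB make-up gives -28 dBFS at the gain stage.
Post-compression overshoot = -28 − (-37) = 9 dB.
Before 4:1 compression the overshoot was 9 × 4 = 36 dB, so input = -37 + 36 = -1 dBFS.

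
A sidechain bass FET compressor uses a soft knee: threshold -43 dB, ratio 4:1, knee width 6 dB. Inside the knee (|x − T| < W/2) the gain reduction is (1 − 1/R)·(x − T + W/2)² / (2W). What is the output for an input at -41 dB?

-42.5625 dB

x − T + W/2 = -41 − (-43) + 3 = 5.
GR = (1 − 1/4) × 5² / 12 = 0.75 × 25 / 12 = 1.5625 dB.
Output = -41 − 1.5625 = -42.5625 dB.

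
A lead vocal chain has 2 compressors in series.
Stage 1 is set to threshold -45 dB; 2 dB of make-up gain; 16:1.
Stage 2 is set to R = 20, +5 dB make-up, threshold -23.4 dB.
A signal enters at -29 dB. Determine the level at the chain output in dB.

Stage 1: overshoot 16 dB → 16/16 = 1 dB → -44 dB; +2 dB make-up → -42 dB.
Stage 2: -42 dB ≤ -23.4 dB, so stage 2 doesn't engage; make-up brings it to -37 dB.

-37 dB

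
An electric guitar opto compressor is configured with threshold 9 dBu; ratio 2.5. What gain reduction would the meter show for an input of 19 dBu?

Overshoot = 19 − 9 = 10 dB.
At 2.5:1, output sits 10/2.5 = 4 dB above threshold.
So the signal is attenuated by 10 − 4 = 6 dB.

6 dB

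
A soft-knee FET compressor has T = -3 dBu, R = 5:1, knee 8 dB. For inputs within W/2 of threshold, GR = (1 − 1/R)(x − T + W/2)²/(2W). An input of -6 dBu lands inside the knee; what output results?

x − T + W/2 = -6 − (-3) + 4 = 1.
GR = (1 − 1/5) × 1² / 16 = 0.8 × 1 / 16 = 0.05 dB.
Output = -6 − 0.05 = -6.05 dBu.

-6.05 dBu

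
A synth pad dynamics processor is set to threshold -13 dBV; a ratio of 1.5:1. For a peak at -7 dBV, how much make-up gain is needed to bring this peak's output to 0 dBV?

9 dB

The peak compresses to -13 + 6/1.5 = -9 dBV.
To reach 0 dBV requires 0 − (-9) = 9 dB of make-up.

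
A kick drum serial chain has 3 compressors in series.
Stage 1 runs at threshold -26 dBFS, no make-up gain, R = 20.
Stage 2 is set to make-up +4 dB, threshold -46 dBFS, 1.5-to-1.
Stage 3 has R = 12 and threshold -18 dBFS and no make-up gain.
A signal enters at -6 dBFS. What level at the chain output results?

-28 dBFS

Stage 1: -6 dBFS is 20 dB over -26 dBFS; at 20:1 that becomes 1 dB over, giving -25 dBFS.
Stage 2: overshoot 21 dB → 21/1.5 = 14 dB → -32 dBFS; +4 dB make-up → -28 dBFS.
Stage 3: -28 dBFS is at or below the -18 dBFS threshold — no compression; output -28 dBFS.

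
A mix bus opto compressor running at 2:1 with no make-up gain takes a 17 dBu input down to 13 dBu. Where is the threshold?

9 dBu

Gain reduction = 17 − 13 = 4 dB; output overshoot = GR / (R − 1) = 4 / 1 = 4 dB.
Threshold = output − output overshoot = 13 − 4 = 9 dBu.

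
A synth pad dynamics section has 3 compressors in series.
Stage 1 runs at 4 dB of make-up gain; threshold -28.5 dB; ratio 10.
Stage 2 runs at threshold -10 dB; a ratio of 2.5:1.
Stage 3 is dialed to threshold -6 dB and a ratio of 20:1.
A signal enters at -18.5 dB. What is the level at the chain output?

-23.5 dB

Stage 1: 10 dB above -28.5 dB, reduced 10:1 to 1 dB above → -27.5 dB; +4 dB make-up → -23.5 dB.
Stage 2: below threshold (-23.5 ≤ -10); passes unchanged; output -23.5 dB.
Stage 3: below threshold (-23.5 ≤ -6); passes unchanged; output -23.5 dB.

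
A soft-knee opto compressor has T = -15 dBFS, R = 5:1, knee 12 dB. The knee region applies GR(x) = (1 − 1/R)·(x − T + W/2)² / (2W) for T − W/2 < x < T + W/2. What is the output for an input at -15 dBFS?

x − T + W/2 = -15 − (-15) + 6 = 6.
GR = (1 − 1/5) × 6² / 24 = 0.8 × 36 / 24 = 1.2 dB.
Output = -15 − 1.2 = -16.2 dBFS.

-16.2 dBFS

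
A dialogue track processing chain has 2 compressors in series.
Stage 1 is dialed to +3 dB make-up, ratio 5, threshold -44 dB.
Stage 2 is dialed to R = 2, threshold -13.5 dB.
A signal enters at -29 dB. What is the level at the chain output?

-38 dB

Stage 1: -29 dB is 15 dB over -44 dB; at 5:1 that becomes 3 dB over, giving -41 dB; +3 dB make-up → -38 dB.
Stage 2: below threshold (-38 ≤ -13.5); passes unchanged; output -38 dB.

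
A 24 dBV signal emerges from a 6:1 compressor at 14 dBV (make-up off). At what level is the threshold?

Input is 12 dB above T (since output overshoot × R = input overshoot: (14 − T)·6 = 24 − T gives T = 12 dBV).
Check: 12 + (24 − 12)/6 = 12 + 2 = 14 dBV. ✓

12 dBV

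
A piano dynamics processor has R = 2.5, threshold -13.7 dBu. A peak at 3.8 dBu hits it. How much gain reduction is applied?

10.5 dB

3.8 dBu exceeds the threshold by 17.5 dB.
At 2.5:1, output sits 17.5/2.5 = 7 dB above threshold.
So the signal is attenuated by 17.5 − 7 = 10.5 dB.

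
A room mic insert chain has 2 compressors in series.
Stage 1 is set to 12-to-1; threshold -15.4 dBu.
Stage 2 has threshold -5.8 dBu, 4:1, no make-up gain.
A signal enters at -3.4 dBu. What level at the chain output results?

-14.4 dBu

Stage 1: overshoot 12 dB → 12/12 = 1 dB → -14.4 dBu.
Stage 2: below threshold (-14.4 ≤ -5.8); passes unchanged; output -14.4 dBu.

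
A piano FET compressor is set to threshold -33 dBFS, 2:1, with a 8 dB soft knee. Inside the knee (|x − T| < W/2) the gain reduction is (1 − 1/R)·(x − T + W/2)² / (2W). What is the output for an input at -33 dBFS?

-33.5 dBFS

x − T + W/2 = -33 − (-33) + 4 = 4.
GR = (1 − 1/2) × 4² / 16 = 0.5 × 16 / 16 = 0.5 dB.
Output = -33 − 0.5 = -33.5 dBFS.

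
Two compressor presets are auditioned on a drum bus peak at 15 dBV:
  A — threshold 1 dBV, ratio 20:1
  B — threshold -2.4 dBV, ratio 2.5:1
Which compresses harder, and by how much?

A, by 2.86 dB

A: GR = 14 − 14/20 = 13.3 dB.
B: GR = 17.4 − 17.4/2.5 = 10.44 dB.
A applies 2.86 dB more gain reduction.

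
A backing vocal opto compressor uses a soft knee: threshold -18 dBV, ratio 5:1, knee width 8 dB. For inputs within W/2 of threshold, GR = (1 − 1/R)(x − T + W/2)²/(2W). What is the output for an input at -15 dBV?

x − T + W/2 = -15 − (-18) + 4 = 7.
GR = (1 − 1/5) × 7² / 16 = 0.8 × 49 / 16 = 2.45 dB.
Output = -15 − 2.45 = -17.45 dBV.

-17.45 dBV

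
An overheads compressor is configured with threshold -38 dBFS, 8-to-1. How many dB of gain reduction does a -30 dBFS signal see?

7 dB

The signal is 8 dB above threshold.
After 8:1 compression the overshoot becomes 8/8 = 1 dB.
Gain reduction = 8 − 1 = 7 dB.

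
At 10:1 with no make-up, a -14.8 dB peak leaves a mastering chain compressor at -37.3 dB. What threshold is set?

Let T be the threshold. Output overshoot = (input overshoot)/R, so -37.3 − T = (-14.8 − T)/10.
10·(-37.3 − T) = -14.8 − T → 9·T = -373 − (-14.8) = -358.2.
T = -358.2/9 = -39.8 dB.

-39.8 dB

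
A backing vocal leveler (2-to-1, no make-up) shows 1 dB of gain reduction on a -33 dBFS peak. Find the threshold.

-35 dBFS

Input is 2 dB above T (since output overshoot × R = input overshoot: (-34 − T)·2 = -33 − T gives T = -35 dBFS).
Check: -35 + (-33 − (-35))/2 = -35 + 1 = -34 dBFS. ✓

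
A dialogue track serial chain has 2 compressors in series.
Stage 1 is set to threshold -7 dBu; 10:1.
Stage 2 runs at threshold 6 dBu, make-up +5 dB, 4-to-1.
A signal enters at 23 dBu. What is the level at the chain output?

1 dBu

Stage 1: overshoot 30 dB → 30/10 = 3 dB → -4 dBu.
Stage 2: below threshold (-4 ≤ 6); passes unchanged; make-up brings it to 1 dBu.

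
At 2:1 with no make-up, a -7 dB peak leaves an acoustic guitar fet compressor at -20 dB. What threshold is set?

-33 dB

Input is 26 dB above T (since output overshoot × R = input overshoot: (-20 − T)·2 = -7 − T gives T = -33 dB).
Check: -33 + (-7 − (-33))/2 = -33 + 13 = -20 dB. ✓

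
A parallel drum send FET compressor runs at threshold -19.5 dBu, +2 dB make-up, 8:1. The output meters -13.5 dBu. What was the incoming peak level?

12.5 dBu

Before make-up, the level was -13.5 − 2 = -15.5 dBu.
That's 4 dB above the -19.5 dBu threshold.
Input overshoot = R × output overshoot = 32 dB → input = -19.5 + 32 = 12.5 dBu.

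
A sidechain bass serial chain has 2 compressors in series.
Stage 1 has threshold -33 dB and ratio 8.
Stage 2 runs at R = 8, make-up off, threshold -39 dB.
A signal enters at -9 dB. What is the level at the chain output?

-37.875 dB

Stage 1: overshoot 24 dB → 24/8 = 3 dB → -30 dB.
Stage 2: overshoot 9 dB → 9/8 = 1.125 dB → -37.875 dB.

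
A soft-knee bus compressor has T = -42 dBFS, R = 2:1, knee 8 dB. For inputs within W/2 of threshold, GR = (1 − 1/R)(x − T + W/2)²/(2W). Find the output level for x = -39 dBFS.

x − T + W/2 = -39 − (-42) + 4 = 7.
GR = (1 − 1/2) × 7² / 16 = 0.5 × 49 / 16 = 1.53125 dB.
Output = -39 − 1.53125 = -40.53125 dBFS.

-40.53125 dBFS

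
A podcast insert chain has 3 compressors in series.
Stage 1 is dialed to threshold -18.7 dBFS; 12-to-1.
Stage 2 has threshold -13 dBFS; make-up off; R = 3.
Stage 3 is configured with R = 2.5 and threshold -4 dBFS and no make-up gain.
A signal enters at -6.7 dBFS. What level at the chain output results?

Stage 1: 12 dB above -18.7 dBFS, reduced 12:1 to 1 dB above → -17.7 dBFS.
Stage 2: -17.7 dBFS ≤ -13 dBFS, so stage 2 doesn't engage; output -17.7 dBFS.
Stage 3: below threshold (-17.7 ≤ -4); passes unchanged; output -17.7 dBFS.

-17.7 dBFS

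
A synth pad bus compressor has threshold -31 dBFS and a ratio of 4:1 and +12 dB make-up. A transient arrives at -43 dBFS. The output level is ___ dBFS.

-43 dBFS is 12 dB below the -31 dBFS threshold, so no gain reduction is applied.
Make-up gain adds 12 dB: -43 + 12 = -31 dBFS.

-31 dBFS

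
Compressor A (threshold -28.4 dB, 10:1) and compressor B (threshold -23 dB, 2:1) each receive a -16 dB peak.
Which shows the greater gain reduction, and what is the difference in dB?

A: 12.4 dB over, compressed to 1.24 dB over, so 11.16 dB of GR.
B: 7 dB over, compressed to 3.5 dB over, so 3.5 dB of GR.
A applies 7.66 dB more gain reduction.

A, by 7.66 dB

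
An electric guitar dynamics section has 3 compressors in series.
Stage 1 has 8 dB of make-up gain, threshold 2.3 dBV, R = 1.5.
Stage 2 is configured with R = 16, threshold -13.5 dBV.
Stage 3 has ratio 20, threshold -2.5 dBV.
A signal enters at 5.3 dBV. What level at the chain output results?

Stage 1: 3 dB above 2.3 dBV, reduced 1.5:1 to 2 dB above → 4.3 dBV; +8 dB make-up → 12.3 dBV.
Stage 2: 25.8 dB above -13.5 dBV, reduced 16:1 to 1.6125 dB above → -11.8875 dBV.
Stage 3: below threshold (-11.8875 ≤ -2.5); passes unchanged; output -11.8875 dBV.

-11.8875 dBV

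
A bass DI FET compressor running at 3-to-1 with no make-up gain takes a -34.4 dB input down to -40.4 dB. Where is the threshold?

Input is 9 dB above T (since output overshoot × R = input overshoot: (-40.4 − T)·3 = -34.4 − T gives T = -43.4 dB).
Check: -43.4 + (-34.4 − (-43.4))/3 = -43.4 + 3 = -40.4 dB. ✓

-43.4 dB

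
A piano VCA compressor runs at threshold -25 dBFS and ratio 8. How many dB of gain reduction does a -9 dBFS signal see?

Overshoot = -9 − (-25) = 16 dB.
A 8:1 ratio leaves 2 dB of that excess.
So the signal is attenuated by 16 − 2 = 14 dB.

14 dB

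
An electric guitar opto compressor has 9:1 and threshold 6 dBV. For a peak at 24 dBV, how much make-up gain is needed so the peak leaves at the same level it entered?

Overshoot 18 dB → 18/9 = 2 dB after compression, so the compressed level is 6 + 2 = 8 dBV.
Make-up = target − compressed = 24 − 8 = 16 dB.

16 dB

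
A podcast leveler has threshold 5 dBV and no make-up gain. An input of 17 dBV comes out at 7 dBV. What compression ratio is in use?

6:1

Input overshoot = 17 − 5 = 12 dB; output overshoot = 7 − 5 = 2 dB.
Ratio = 12 / 2 = 6.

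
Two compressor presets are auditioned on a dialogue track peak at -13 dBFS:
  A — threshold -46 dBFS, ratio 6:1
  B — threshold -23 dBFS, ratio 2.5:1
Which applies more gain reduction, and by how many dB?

A: 33 dB over, compressed to 5.5 dB over, so 27.5 dB of GR.
B: 10 dB over, compressed to 4 dB over, so 6 dB of GR.
Difference: 21.5 dB in favour of A.

A, by 21.5 dB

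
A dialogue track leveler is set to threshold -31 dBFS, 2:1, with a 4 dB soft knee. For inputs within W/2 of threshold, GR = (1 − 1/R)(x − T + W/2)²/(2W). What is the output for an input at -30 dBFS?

-30.5625 dBFS

x − T + W/2 = -30 − (-31) + 2 = 3.
GR = (1 − 1/2) × 3² / 8 = 0.5 × 9 / 8 = 0.5625 dB.
Output = -30 − 0.5625 = -30.5625 dBFS.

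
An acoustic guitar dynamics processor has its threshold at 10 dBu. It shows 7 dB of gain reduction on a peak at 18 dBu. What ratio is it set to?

Input overshoot = 18 − 10 = 8 dB.
Output overshoot = 8 − 7 = 1 dB.
Ratio = input overshoot / output overshoot = 8 / 1 = 8.

8:1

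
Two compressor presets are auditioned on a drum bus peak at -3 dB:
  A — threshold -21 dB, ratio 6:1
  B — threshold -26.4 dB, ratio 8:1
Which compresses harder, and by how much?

B, by 5.475 dB

A: GR = 18 − 18/6 = 15 dB.
B: GR = 23.4 − 23.4/8 = 20.475 dB.
B applies 5.475 dB more gain reduction.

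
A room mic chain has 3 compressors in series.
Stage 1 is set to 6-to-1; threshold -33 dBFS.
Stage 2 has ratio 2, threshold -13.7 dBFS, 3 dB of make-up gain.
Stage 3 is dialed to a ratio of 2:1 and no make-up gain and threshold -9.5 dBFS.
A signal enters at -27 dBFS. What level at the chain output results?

Stage 1: -27 dBFS is 6 dB over -33 dBFS; at 6:1 that becomes 1 dB over, giving -32 dBFS.
Stage 2: below threshold (-32 ≤ -13.7); passes unchanged; make-up brings it to -29 dBFS.
Stage 3: -29 dBFS is at or below the -9.5 dBFS threshold — no compression; output -29 dBFS.

-29 dBFS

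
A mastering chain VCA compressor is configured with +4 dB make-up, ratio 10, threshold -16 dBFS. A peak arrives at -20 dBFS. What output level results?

-20 dBFS is 4 dB below the -16 dBFS threshold, so no gain reduction is applied.
Make-up gain adds 4 dB: -20 + 4 = -16 dBFS.

-16 dBFS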